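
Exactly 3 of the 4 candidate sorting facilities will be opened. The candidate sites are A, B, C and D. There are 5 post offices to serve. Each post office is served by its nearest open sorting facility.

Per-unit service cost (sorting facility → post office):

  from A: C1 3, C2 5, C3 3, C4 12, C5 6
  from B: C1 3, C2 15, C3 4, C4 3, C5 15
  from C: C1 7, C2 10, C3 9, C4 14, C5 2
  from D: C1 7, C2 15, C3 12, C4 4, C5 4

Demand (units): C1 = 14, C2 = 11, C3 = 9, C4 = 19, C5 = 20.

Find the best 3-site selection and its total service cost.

With exactly 3 open, each post office uses its cheapest among the chosen.
{A, B, C}: C1→A 3·14=42, C2→A 5·11=55, C3→A 3·9=27, C4→B 3·19=57, C5→C 2·20=40. Service cost 221.
{A, C, D}: service cost 240
{A, B, D}: service cost 261
Among all 4 size-3 choices, {A, B, C} is lowest.

Choose A, B and C; total service cost 221.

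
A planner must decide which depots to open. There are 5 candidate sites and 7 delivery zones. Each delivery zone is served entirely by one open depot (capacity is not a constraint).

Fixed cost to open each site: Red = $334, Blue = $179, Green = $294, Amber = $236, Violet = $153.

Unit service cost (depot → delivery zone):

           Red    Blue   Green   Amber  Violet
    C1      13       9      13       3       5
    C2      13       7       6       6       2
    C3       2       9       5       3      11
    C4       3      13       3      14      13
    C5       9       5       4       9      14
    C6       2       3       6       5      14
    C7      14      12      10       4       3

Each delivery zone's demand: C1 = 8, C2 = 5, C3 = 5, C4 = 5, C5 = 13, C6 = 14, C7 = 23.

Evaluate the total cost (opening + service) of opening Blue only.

Each delivery zone is assigned to its cheapest site among the open ones.
{Blue}: C1→Blue 9·8=72, C2→Blue 7·5=35, C3→Blue 9·5=45, C4→Blue 13·5=65, C5→Blue 5·13=65, C6→Blue 3·14=42, C7→Blue 12·23=276. Service 600; fixed 179; total 779.

Total cost: 779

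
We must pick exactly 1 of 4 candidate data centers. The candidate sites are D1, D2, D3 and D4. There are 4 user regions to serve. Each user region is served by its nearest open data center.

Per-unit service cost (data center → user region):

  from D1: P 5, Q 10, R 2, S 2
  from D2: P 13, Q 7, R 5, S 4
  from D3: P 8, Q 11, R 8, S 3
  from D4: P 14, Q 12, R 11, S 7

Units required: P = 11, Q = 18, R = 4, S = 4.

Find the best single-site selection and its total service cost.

Choose D1 only; total service cost 251.

With exactly 1 open, each user region uses its cheapest among the chosen.
{D1}: P→D1 5·11=55, Q→D1 10·18=180, R→D1 2·4=8, S→D1 2·4=8. Service cost 251.
{D2}: service cost 305
{D3}: service cost 330
Among all 4 size-1 choices, {D1} is lowest.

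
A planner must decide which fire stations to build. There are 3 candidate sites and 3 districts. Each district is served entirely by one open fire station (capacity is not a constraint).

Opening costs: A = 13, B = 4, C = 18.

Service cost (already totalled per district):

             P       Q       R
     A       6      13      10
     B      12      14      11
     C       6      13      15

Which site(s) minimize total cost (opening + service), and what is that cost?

For any fixed open set, each district goes to its cheapest open site; total = fixed + service.
{B}: P→B 12, Q→B 14, R→B 11. Service 37; fixed 4; total 41.
{A}: P→A 6, Q→A 13, R→A 10. Service 29; fixed 13; total 42.
{A, B}: service 29 + fixed 17 = 46
{A, B, C}: service 29 + fixed 35 = 64
No other subset beats 41.

Open B only; minimum total cost 41.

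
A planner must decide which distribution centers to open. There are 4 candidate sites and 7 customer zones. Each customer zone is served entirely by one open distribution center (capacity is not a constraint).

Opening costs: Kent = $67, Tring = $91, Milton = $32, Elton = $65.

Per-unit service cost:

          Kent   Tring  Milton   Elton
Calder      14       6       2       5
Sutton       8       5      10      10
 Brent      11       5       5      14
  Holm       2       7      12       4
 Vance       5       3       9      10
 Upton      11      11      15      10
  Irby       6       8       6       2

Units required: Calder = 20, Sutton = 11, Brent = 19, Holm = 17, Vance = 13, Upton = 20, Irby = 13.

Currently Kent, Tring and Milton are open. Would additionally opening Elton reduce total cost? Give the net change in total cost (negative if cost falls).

Yes — net change −7 (cost falls by 7).

Current service cost with {Kent, Tring, Milton}: 561.
Adding Elton: each customer zone re-picks its cheapest; new service cost 489, saving 72.
Extra fixed cost: 65. Net change = 65 − 72 = -7.
(Totals: 751 → 744.)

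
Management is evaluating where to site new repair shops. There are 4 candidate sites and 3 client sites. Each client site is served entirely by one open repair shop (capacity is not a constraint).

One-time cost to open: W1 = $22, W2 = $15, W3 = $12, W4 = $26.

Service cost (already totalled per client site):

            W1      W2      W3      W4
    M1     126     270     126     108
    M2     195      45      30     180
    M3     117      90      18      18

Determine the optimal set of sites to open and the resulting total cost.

For any fixed open set, each client site goes to its cheapest open site; total = fixed + service.
{W3}: M1→W3 126, M2→W3 30, M3→W3 18. Service 174; fixed 12; total 186.
{W3, W4}: M1→W4 108, M2→W3 30, M3→W3 18. Service 156; fixed 38; total 194.
{W2, W3}: service 174 + fixed 27 = 201
{W1, W2, W3, W4}: service 156 + fixed 75 = 231
No other subset beats 186.

Open W3 only; minimum total cost 186.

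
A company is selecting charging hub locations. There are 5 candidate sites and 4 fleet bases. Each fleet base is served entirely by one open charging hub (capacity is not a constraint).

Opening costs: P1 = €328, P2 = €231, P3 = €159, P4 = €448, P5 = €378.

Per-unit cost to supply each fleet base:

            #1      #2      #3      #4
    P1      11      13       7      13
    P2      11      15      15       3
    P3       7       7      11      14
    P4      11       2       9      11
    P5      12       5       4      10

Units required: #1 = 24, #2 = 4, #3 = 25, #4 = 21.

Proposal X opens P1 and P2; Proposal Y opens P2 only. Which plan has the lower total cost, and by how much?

Proposal Y is cheaper by 120.

Proposal X: {P1, P2}: #1→P1 11·24=264, #2→P1 13·4=52, #3→P1 7·25=175, #4→P2 3·21=63. Service 554; fixed 559; total 1113.
Proposal Y: {P2}: #1→P2 11·24=264, #2→P2 15·4=60, #3→P2 15·25=375, #4→P2 3·21=63. Service 762; fixed 231; total 993.
Difference: |1113 − 993| = 120.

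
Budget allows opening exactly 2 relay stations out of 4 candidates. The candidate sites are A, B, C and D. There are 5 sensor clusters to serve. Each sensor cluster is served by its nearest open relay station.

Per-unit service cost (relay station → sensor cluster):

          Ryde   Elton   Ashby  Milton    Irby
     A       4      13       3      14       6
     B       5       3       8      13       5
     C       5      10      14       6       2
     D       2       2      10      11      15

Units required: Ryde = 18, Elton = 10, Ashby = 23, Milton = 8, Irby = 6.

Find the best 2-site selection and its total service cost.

Choose A and D; total service cost 249.

With exactly 2 open, each sensor cluster uses its cheapest among the chosen.
{A, D}: Ryde→D 2·18=36, Elton→D 2·10=20, Ashby→A 3·23=69, Milton→D 11·8=88, Irby→A 6·6=36. Service cost 249.
{A, C}: service cost 301
{A, B}: service cost 305
Among all 6 size-2 choices, {A, D} is lowest.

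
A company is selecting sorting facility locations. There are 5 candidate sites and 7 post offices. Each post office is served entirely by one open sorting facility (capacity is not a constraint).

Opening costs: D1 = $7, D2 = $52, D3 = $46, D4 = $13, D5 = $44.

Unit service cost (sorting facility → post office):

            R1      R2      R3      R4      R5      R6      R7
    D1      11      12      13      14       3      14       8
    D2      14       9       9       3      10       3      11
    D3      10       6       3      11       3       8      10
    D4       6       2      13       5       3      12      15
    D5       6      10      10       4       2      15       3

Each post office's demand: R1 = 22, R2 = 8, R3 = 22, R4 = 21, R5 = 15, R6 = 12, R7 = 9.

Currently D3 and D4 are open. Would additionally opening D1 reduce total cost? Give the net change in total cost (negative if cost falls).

Current service cost with {D3, D4}: 550.
Adding D1: each post office re-picks its cheapest; new service cost 532, saving 18.
Extra fixed cost: 7. Net change = 7 − 18 = -11.
(Totals: 609 → 598.)

Yes — net change −11 (cost falls by 11).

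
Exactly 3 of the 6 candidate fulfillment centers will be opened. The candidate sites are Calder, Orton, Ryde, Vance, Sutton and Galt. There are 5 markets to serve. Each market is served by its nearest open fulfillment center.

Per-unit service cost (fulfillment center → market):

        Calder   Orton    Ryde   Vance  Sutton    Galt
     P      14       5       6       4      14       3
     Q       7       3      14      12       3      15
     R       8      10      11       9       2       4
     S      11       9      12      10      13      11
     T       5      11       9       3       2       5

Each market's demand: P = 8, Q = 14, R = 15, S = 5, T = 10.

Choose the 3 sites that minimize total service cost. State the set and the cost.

With exactly 3 open, each market uses its cheapest among the chosen.
{Orton, Sutton, Galt}: P→Galt 3·8=24, Q→Orton 3·14=42, R→Sutton 2·15=30, S→Orton 9·5=45, T→Sutton 2·10=20. Service cost 161.
{Vance, Sutton, Galt}: service cost 166
{Orton, Vance, Sutton}: service cost 169
Among all 20 size-3 choices, {Orton, Sutton, Galt} is lowest.

Choose Orton, Sutton and Galt; total service cost 161.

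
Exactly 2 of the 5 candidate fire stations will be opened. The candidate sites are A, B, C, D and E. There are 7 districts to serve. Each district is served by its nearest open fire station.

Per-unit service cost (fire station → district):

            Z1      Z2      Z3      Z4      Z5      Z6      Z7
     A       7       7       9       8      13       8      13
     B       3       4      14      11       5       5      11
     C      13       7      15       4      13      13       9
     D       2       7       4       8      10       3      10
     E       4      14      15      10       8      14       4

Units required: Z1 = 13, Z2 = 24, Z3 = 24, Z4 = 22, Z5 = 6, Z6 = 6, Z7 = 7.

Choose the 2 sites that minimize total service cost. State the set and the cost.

With exactly 2 open, each district uses its cheapest among the chosen.
{B, D}: Z1→D 2·13=26, Z2→B 4·24=96, Z3→D 4·24=96, Z4→D 8·22=176, Z5→B 5·6=30, Z6→D 3·6=18, Z7→D 10·7=70. Service cost 512.
{C, D}: service cost 519
{D, E}: service cost 560
Among all 10 size-2 choices, {B, D} is lowest.

Choose B and D; total service cost 512.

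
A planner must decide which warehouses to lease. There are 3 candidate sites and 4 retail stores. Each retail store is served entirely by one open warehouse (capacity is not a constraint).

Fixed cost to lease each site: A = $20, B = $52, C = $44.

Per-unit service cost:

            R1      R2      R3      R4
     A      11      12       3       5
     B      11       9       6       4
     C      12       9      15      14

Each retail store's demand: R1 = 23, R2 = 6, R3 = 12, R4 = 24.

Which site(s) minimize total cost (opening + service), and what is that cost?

For any fixed open set, each retail store goes to its cheapest open site; total = fixed + service.
{A}: R1→A 11·23=253, R2→A 12·6=72, R3→A 3·12=36, R4→A 5·24=120. Service 481; fixed 20; total 501.
{A, B}: R1→A 11·23=253, R2→B 9·6=54, R3→A 3·12=36, R4→B 4·24=96. Service 439; fixed 72; total 511.
{A, C}: service 463 + fixed 64 = 527
{A, B, C}: R1→A 11·23=253, R2→B 9·6=54, R3→A 3·12=36, R4→B 4·24=96. Service 439; fixed 116; total 555.
(All 7 nonempty subsets were checked; A only is lowest.)

Open A only; minimum total cost 501.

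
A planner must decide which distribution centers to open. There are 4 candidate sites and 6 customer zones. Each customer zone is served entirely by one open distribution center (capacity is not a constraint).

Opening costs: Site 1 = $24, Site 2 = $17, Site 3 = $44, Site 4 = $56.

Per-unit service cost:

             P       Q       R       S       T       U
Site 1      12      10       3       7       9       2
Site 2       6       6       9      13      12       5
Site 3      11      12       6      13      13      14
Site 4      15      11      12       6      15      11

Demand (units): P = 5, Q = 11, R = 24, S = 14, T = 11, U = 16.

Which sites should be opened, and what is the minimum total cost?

Open Site 1 and Site 2; minimum total cost 438.

For any fixed open set, each customer zone goes to its cheapest open site; total = fixed + service.
{Site 1, Site 2}: P→Site 2 6·5=30, Q→Site 2 6·11=66, R→Site 1 3·24=72, S→Site 1 7·14=98, T→Site 1 9·11=99, U→Site 1 2·16=32. Service 397; fixed 41; total 438.
{Site 1, Site 2, Site 4}: service 383 + fixed 97 = 480
{Site 1, Site 2, Site 3}: P→Site 2 6·5=30, Q→Site 2 6·11=66, R→Site 1 3·24=72, S→Site 1 7·14=98, T→Site 1 9·11=99, U→Site 1 2·16=32. Service 397; fixed 85; total 482.
{Site 1, Site 2, Site 3, Site 4}: P→Site 2 6·5=30, Q→Site 2 6·11=66, R→Site 1 3·24=72, S→Site 4 6·14=84, T→Site 1 9·11=99, U→Site 1 2·16=32. Service 383; fixed 141; total 524.
No other subset beats 438.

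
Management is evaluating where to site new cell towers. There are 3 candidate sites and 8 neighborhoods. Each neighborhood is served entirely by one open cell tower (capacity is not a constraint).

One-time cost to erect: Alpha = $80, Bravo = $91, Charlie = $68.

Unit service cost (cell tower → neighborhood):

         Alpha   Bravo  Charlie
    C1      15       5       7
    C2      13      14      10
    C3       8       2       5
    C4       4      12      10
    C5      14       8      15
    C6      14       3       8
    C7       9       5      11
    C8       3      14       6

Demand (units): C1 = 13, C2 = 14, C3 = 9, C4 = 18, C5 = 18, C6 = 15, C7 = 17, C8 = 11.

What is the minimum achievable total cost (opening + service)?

For any fixed open set, each neighborhood goes to its cheapest open site; total = fixed + service.
{Alpha, Bravo}: C1→Bravo 5·13=65, C2→Alpha 13·14=182, C3→Bravo 2·9=18, C4→Alpha 4·18=72, C5→Bravo 8·18=144, C6→Bravo 3·15=45, C7→Bravo 5·17=85, C8→Alpha 3·11=33. Service 644; fixed 171; total 815.
{Alpha, Bravo, Charlie}: service 602 + fixed 239 = 841
{Bravo, Charlie}: service 743 + fixed 159 = 902
{Charlie}: C1→Charlie 7·13=91, C2→Charlie 10·14=140, C3→Charlie 5·9=45, C4→Charlie 10·18=180, C5→Charlie 15·18=270, C6→Charlie 8·15=120, C7→Charlie 11·17=187, C8→Charlie 6·11=66. Service 1099; fixed 68; total 1167.
No other subset beats 815.

Minimum total cost: 815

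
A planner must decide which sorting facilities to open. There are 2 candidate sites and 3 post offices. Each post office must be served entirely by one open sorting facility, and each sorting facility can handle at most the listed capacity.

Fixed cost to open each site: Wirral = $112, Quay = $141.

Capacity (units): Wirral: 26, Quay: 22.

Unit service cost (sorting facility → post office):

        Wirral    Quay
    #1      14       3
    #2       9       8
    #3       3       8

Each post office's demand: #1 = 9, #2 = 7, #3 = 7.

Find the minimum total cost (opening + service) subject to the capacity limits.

Minimum total cost: 322

Open {Wirral}: #1→Wirral 14·9=126, #2→Wirral 9·7=63, #3→Wirral 3·7=21.
Loads: Wirral carries 23/26. Service 210; fixed 112; total 322.
Next best feasible plan costs 357.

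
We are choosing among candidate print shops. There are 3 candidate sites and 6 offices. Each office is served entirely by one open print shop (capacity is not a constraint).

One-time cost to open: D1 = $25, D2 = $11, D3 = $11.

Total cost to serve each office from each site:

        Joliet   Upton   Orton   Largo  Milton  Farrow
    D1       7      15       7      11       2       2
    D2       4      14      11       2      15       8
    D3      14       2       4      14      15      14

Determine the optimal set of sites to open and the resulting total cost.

Open D2 and D3; minimum total cost 57.

For any fixed open set, each office goes to its cheapest open site; total = fixed + service.
{D2, D3}: Joliet→D2 4, Upton→D3 2, Orton→D3 4, Largo→D2 2, Milton→D2 15, Farrow→D2 8. Service 35; fixed 22; total 57.
{D1, D2, D3}: Joliet→D2 4, Upton→D3 2, Orton→D3 4, Largo→D2 2, Milton→D1 2, Farrow→D1 2. Service 16; fixed 47; total 63.
{D1, D3}: service 28 + fixed 36 = 64
{D2}: service 54 + fixed 11 = 65
(All 7 nonempty subsets were checked; D2 and D3 is lowest.)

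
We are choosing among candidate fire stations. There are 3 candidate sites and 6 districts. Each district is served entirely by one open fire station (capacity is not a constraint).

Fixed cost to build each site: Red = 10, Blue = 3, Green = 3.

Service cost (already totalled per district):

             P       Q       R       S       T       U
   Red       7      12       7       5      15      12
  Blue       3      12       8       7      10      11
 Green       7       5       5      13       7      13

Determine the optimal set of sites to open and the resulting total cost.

Open Blue and Green; minimum total cost 44.

For any fixed open set, each district goes to its cheapest open site; total = fixed + service.
{Blue, Green}: P→Blue 3, Q→Green 5, R→Green 5, S→Blue 7, T→Green 7, U→Blue 11. Service 38; fixed 6; total 44.
{Red, Blue, Green}: P→Blue 3, Q→Green 5, R→Green 5, S→Red 5, T→Green 7, U→Blue 11. Service 36; fixed 16; total 52.
{Green}: P→Green 7, Q→Green 5, R→Green 5, S→Green 13, T→Green 7, U→Green 13. Service 50; fixed 3; total 53.
{Blue}: service 51 + fixed 3 = 54
No other subset beats 44.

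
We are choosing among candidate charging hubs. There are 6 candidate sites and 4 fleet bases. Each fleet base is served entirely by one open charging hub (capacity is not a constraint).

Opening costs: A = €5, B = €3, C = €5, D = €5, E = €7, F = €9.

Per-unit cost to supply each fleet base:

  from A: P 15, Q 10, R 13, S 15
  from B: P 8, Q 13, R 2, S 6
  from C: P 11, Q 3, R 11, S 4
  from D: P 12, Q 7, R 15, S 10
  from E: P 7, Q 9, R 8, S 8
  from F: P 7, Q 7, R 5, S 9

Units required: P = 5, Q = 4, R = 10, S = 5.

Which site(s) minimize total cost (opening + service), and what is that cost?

For any fixed open set, each fleet base goes to its cheapest open site; total = fixed + service.
{B, C}: P→B 8·5=40, Q→C 3·4=12, R→B 2·10=20, S→C 4·5=20. Service 92; fixed 8; total 100.
{B, C, E}: service 87 + fixed 15 = 102
{B, C, F}: service 87 + fixed 17 = 104
{A, B, C, D, E, F}: service 87 + fixed 34 = 121
No other subset beats 100.

Open B and C; minimum total cost 100.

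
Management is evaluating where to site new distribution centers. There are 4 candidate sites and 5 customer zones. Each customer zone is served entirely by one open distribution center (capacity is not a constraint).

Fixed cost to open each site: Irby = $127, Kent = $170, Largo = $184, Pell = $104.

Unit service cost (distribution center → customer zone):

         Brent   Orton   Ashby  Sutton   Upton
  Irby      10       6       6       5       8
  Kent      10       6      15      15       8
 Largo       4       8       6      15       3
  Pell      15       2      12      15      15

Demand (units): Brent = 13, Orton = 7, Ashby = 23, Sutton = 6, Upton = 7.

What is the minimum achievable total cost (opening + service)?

Minimum total cost: 523

For any fixed open set, each customer zone goes to its cheapest open site; total = fixed + service.
{Irby}: Brent→Irby 10·13=130, Orton→Irby 6·7=42, Ashby→Irby 6·23=138, Sutton→Irby 5·6=30, Upton→Irby 8·7=56. Service 396; fixed 127; total 523.
{Largo}: service 357 + fixed 184 = 541
{Irby, Largo}: service 283 + fixed 311 = 594
{Irby, Kent, Largo, Pell}: Brent→Largo 4·13=52, Orton→Pell 2·7=14, Ashby→Irby 6·23=138, Sutton→Irby 5·6=30, Upton→Largo 3·7=21. Service 255; fixed 585; total 840.
No other subset beats 523.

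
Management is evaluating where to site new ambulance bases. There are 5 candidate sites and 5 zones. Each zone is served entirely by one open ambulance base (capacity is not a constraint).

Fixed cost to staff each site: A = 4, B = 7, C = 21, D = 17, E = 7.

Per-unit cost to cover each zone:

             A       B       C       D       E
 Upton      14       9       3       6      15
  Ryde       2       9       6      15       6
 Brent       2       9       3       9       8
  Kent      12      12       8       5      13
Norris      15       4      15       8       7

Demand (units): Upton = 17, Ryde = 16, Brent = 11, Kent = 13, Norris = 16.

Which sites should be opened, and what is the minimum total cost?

Open A, B, C and D; minimum total cost 283.

For any fixed open set, each zone goes to its cheapest open site; total = fixed + service.
{A, B, C, D}: Upton→C 3·17=51, Ryde→A 2·16=32, Brent→A 2·11=22, Kent→D 5·13=65, Norris→B 4·16=64. Service 234; fixed 49; total 283.
{A, B, C, D, E}: service 234 + fixed 56 = 290
{A, B, C}: service 273 + fixed 32 = 305
{A}: service 688 + fixed 4 = 692
No other subset beats 283.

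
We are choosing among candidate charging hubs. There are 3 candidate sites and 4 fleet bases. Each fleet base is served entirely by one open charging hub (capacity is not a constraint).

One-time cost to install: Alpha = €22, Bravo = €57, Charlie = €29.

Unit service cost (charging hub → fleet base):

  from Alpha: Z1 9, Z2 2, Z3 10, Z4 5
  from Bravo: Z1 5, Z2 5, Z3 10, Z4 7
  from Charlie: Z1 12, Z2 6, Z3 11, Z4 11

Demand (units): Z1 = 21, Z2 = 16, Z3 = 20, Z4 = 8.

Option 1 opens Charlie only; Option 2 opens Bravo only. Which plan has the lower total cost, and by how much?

Option 2 is cheaper by 187.

Option 1: {Charlie}: Z1→Charlie 12·21=252, Z2→Charlie 6·16=96, Z3→Charlie 11·20=220, Z4→Charlie 11·8=88. Service 656; fixed 29; total 685.
Option 2: {Bravo}: Z1→Bravo 5·21=105, Z2→Bravo 5·16=80, Z3→Bravo 10·20=200, Z4→Bravo 7·8=56. Service 441; fixed 57; total 498.
Difference: |685 − 498| = 187.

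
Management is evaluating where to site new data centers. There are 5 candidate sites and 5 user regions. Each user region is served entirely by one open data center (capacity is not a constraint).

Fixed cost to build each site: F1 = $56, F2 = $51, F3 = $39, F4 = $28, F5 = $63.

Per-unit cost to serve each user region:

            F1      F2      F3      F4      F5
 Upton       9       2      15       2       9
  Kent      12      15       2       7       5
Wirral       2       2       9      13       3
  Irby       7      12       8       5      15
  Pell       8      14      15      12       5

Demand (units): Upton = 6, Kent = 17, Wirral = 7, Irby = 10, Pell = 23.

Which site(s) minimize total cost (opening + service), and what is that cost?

Open F3, F4 and F5; minimum total cost 362.

For any fixed open set, each user region goes to its cheapest open site; total = fixed + service.
{F3, F4, F5}: Upton→F4 2·6=12, Kent→F3 2·17=34, Wirral→F5 3·7=21, Irby→F4 5·10=50, Pell→F5 5·23=115. Service 232; fixed 130; total 362.
{F4, F5}: service 283 + fixed 91 = 374
{F2, F3, F4, F5}: service 225 + fixed 181 = 406
{F1, F2, F3, F4, F5}: service 225 + fixed 237 = 462
No other subset beats 362.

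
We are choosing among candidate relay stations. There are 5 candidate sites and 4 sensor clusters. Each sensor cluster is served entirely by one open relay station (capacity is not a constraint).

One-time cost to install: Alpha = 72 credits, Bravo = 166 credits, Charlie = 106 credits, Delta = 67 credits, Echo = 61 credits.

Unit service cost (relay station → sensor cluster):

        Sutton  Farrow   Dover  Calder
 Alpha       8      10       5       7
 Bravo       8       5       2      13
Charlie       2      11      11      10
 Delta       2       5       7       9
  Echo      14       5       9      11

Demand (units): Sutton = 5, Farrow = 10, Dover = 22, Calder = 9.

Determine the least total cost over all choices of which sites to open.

For any fixed open set, each sensor cluster goes to its cheapest open site; total = fixed + service.
{Delta}: Sutton→Delta 2·5=10, Farrow→Delta 5·10=50, Dover→Delta 7·22=154, Calder→Delta 9·9=81. Service 295; fixed 67; total 362.
{Alpha, Delta}: Sutton→Delta 2·5=10, Farrow→Delta 5·10=50, Dover→Alpha 5·22=110, Calder→Alpha 7·9=63. Service 233; fixed 139; total 372.
{Alpha}: service 313 + fixed 72 = 385
{Alpha, Bravo, Charlie, Delta, Echo}: service 167 + fixed 472 = 639
No other subset beats 362.

Minimum total cost: 362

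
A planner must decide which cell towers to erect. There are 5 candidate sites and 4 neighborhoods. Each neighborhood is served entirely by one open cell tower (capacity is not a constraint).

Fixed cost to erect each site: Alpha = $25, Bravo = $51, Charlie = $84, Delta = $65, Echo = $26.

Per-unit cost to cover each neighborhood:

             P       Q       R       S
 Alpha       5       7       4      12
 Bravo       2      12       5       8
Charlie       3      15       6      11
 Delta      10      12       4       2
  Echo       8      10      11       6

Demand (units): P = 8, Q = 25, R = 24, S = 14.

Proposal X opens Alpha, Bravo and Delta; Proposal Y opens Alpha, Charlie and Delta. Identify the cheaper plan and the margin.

Proposal X is cheaper by 41.

Proposal X: {Alpha, Bravo, Delta}: P→Bravo 2·8=16, Q→Alpha 7·25=175, R→Alpha 4·24=96, S→Delta 2·14=28. Service 315; fixed 141; total 456.
Proposal Y: {Alpha, Charlie, Delta}: P→Charlie 3·8=24, Q→Alpha 7·25=175, R→Alpha 4·24=96, S→Delta 2·14=28. Service 323; fixed 174; total 497.
Difference: |456 − 497| = 41.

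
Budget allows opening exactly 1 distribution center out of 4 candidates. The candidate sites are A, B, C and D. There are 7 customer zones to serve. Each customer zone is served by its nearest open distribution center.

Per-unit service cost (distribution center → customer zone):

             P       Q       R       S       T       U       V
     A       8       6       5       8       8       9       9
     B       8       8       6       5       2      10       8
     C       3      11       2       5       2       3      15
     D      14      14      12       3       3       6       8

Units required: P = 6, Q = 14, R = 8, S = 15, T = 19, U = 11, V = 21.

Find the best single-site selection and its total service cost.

With exactly 1 open, each customer zone uses its cheapest among the chosen.
{B}: P→B 8·6=48, Q→B 8·14=112, R→B 6·8=48, S→B 5·15=75, T→B 2·19=38, U→B 10·11=110, V→B 8·21=168. Service cost 599.
{C}: service cost 649
{D}: service cost 712
Among all 4 size-1 choices, {B} is lowest.

Choose B only; total service cost 599.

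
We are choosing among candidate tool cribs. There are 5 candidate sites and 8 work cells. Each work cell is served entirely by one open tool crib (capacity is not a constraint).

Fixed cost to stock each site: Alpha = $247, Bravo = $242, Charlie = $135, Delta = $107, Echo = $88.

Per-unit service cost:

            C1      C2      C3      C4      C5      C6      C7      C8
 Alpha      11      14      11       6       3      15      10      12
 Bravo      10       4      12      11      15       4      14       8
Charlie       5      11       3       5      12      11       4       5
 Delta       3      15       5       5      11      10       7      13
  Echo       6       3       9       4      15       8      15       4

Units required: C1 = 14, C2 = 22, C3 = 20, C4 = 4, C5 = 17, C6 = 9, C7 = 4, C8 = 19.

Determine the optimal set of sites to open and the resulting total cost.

Open Delta and Echo; minimum total cost 782.

For any fixed open set, each work cell goes to its cheapest open site; total = fixed + service.
{Delta, Echo}: C1→Delta 3·14=42, C2→Echo 3·22=66, C3→Delta 5·20=100, C4→Echo 4·4=16, C5→Delta 11·17=187, C6→Echo 8·9=72, C7→Delta 7·4=28, C8→Echo 4·19=76. Service 587; fixed 195; total 782.
{Charlie, Echo}: C1→Charlie 5·14=70, C2→Echo 3·22=66, C3→Charlie 3·20=60, C4→Echo 4·4=16, C5→Charlie 12·17=204, C6→Echo 8·9=72, C7→Charlie 4·4=16, C8→Echo 4·19=76. Service 580; fixed 223; total 803.
{Charlie, Delta, Echo}: service 535 + fixed 330 = 865
{Alpha, Bravo, Charlie, Delta, Echo}: C1→Delta 3·14=42, C2→Echo 3·22=66, C3→Charlie 3·20=60, C4→Echo 4·4=16, C5→Alpha 3·17=51, C6→Bravo 4·9=36, C7→Charlie 4·4=16, C8→Echo 4·19=76. Service 363; fixed 819; total 1182.
No other subset beats 782.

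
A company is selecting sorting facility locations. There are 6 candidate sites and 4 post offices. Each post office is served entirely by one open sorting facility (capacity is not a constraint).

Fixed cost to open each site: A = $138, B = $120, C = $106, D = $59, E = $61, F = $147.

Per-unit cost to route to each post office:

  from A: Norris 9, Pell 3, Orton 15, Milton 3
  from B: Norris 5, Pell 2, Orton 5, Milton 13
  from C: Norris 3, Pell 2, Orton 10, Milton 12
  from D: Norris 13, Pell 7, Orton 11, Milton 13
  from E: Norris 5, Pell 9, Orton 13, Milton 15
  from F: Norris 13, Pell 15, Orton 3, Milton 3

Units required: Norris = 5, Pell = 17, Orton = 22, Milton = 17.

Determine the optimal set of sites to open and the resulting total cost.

Open C and F; minimum total cost 419.

For any fixed open set, each post office goes to its cheapest open site; total = fixed + service.
{C, F}: Norris→C 3·5=15, Pell→C 2·17=34, Orton→F 3·22=66, Milton→F 3·17=51. Service 166; fixed 253; total 419.
{B, F}: service 176 + fixed 267 = 443
{A, B}: service 220 + fixed 258 = 478
{A, B, C, D, E, F}: service 166 + fixed 631 = 797
No other subset beats 419.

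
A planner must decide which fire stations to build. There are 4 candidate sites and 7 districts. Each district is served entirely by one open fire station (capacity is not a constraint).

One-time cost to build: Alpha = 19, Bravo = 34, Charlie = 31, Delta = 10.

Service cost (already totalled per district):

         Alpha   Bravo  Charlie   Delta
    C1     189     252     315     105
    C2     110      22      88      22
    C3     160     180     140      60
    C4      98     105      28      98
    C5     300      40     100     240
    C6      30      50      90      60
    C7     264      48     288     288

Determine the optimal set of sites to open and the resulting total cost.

For any fixed open set, each district goes to its cheapest open site; total = fixed + service.
{Alpha, Bravo, Charlie, Delta}: C1→Delta 105, C2→Bravo 22, C3→Delta 60, C4→Charlie 28, C5→Bravo 40, C6→Alpha 30, C7→Bravo 48. Service 333; fixed 94; total 427.
{Bravo, Charlie, Delta}: service 353 + fixed 75 = 428
{Alpha, Bravo, Delta}: C1→Delta 105, C2→Bravo 22, C3→Delta 60, C4→Alpha 98, C5→Bravo 40, C6→Alpha 30, C7→Bravo 48. Service 403; fixed 63; total 466.
{Delta}: service 873 + fixed 10 = 883
No other subset beats 427.

Open Alpha, Bravo, Charlie and Delta; minimum total cost 427.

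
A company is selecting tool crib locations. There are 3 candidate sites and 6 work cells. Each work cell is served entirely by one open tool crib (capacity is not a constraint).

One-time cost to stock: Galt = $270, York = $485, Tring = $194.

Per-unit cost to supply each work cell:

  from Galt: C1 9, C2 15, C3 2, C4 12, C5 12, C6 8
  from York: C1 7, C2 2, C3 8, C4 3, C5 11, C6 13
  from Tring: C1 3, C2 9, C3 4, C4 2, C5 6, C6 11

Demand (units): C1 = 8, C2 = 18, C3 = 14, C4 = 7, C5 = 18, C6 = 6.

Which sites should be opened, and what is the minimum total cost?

For any fixed open set, each work cell goes to its cheapest open site; total = fixed + service.
{Tring}: C1→Tring 3·8=24, C2→Tring 9·18=162, C3→Tring 4·14=56, C4→Tring 2·7=14, C5→Tring 6·18=108, C6→Tring 11·6=66. Service 430; fixed 194; total 624.
{Galt, Tring}: C1→Tring 3·8=24, C2→Tring 9·18=162, C3→Galt 2·14=28, C4→Tring 2·7=14, C5→Tring 6·18=108, C6→Galt 8·6=48. Service 384; fixed 464; total 848.
{York, Tring}: service 304 + fixed 679 = 983
{Galt, York, Tring}: service 258 + fixed 949 = 1207
No other subset beats 624.

Open Tring only; minimum total cost 624.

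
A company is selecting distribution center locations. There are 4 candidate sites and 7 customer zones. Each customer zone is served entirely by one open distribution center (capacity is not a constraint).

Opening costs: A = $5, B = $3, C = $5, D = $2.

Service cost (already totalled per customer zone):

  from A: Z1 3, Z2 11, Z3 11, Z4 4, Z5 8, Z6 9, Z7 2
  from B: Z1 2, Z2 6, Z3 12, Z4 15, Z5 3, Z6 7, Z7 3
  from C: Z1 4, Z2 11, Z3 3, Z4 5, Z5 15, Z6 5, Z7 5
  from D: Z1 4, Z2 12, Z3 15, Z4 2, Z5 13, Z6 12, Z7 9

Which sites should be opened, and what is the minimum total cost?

For any fixed open set, each customer zone goes to its cheapest open site; total = fixed + service.
{B, C, D}: Z1→B 2, Z2→B 6, Z3→C 3, Z4→D 2, Z5→B 3, Z6→C 5, Z7→B 3. Service 24; fixed 10; total 34.
{B, C}: Z1→B 2, Z2→B 6, Z3→C 3, Z4→C 5, Z5→B 3, Z6→C 5, Z7→B 3. Service 27; fixed 8; total 35.
{A, B, C}: service 25 + fixed 13 = 38
{A, B, C, D}: service 23 + fixed 15 = 38
No other subset beats 34.

Open B, C and D; minimum total cost 34.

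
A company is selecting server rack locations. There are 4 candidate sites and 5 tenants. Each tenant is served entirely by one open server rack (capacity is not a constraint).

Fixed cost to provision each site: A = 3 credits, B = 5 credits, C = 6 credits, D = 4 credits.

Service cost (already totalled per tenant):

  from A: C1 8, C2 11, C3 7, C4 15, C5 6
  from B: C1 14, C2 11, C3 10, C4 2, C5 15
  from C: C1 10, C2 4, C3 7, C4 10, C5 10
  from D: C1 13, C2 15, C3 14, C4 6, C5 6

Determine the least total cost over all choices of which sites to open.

For any fixed open set, each tenant goes to its cheapest open site; total = fixed + service.
{A, B, C}: C1→A 8, C2→C 4, C3→A 7, C4→B 2, C5→A 6. Service 27; fixed 14; total 41.
{A, B}: service 34 + fixed 8 = 42
{C, D}: C1→C 10, C2→C 4, C3→C 7, C4→D 6, C5→D 6. Service 33; fixed 10; total 43.
{A, B, C, D}: service 27 + fixed 18 = 45
(All 15 nonempty subsets were checked; A, B and C is lowest.)

Minimum total cost: 41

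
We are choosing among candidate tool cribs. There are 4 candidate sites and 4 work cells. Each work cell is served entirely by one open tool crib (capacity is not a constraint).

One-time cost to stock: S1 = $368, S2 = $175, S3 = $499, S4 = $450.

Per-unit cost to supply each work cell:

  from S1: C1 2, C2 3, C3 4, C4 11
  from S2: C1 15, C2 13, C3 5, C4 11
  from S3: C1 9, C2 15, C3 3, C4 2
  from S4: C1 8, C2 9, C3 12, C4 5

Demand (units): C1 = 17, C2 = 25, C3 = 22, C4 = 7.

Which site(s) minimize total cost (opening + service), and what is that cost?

Open S1 only; minimum total cost 642.

For any fixed open set, each work cell goes to its cheapest open site; total = fixed + service.
{S1}: C1→S1 2·17=34, C2→S1 3·25=75, C3→S1 4·22=88, C4→S1 11·7=77. Service 274; fixed 368; total 642.
{S1, S2}: C1→S1 2·17=34, C2→S1 3·25=75, C3→S1 4·22=88, C4→S1 11·7=77. Service 274; fixed 543; total 817.
{S2}: service 767 + fixed 175 = 942
{S1, S2, S3, S4}: C1→S1 2·17=34, C2→S1 3·25=75, C3→S3 3·22=66, C4→S3 2·7=14. Service 189; fixed 1492; total 1681.
No other subset beats 642.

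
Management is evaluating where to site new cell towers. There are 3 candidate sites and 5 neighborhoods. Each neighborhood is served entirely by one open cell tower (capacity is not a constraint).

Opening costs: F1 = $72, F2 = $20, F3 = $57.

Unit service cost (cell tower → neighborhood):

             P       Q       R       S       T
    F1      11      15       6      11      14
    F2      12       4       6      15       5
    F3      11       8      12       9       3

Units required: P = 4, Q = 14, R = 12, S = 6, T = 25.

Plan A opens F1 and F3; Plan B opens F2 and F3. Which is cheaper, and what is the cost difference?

Plan A: {F1, F3}: P→F1 11·4=44, Q→F3 8·14=112, R→F1 6·12=72, S→F3 9·6=54, T→F3 3·25=75. Service 357; fixed 129; total 486.
Plan B: {F2, F3}: P→F3 11·4=44, Q→F2 4·14=56, R→F2 6·12=72, S→F3 9·6=54, T→F3 3·25=75. Service 301; fixed 77; total 378.
Difference: |486 − 378| = 108.

Plan B is cheaper by 108.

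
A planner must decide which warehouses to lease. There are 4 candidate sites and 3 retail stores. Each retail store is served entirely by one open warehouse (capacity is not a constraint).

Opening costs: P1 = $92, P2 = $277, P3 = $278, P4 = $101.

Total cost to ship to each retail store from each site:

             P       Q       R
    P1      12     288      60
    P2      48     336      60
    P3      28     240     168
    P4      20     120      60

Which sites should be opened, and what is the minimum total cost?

Open P4 only; minimum total cost 301.

For any fixed open set, each retail store goes to its cheapest open site; total = fixed + service.
{P4}: P→P4 20, Q→P4 120, R→P4 60. Service 200; fixed 101; total 301.
{P1, P4}: service 192 + fixed 193 = 385
{P1}: service 360 + fixed 92 = 452
{P1, P2, P3, P4}: service 192 + fixed 748 = 940
No other subset beats 301.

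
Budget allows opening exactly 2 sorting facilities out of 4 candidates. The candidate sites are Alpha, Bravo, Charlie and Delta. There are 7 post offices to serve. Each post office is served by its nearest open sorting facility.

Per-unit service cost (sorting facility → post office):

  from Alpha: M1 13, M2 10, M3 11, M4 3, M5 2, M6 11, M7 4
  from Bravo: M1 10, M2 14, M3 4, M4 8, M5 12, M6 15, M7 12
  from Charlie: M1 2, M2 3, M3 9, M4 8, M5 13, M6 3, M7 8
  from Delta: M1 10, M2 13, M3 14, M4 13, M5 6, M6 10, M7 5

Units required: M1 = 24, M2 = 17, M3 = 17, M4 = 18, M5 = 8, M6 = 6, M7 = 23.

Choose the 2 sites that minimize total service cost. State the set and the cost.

With exactly 2 open, each post office uses its cheapest among the chosen.
{Alpha, Charlie}: M1→Charlie 2·24=48, M2→Charlie 3·17=51, M3→Charlie 9·17=153, M4→Alpha 3·18=54, M5→Alpha 2·8=16, M6→Charlie 3·6=18, M7→Alpha 4·23=92. Service cost 432.
{Charlie, Delta}: service cost 577
{Bravo, Charlie}: service cost 609
Among all 6 size-2 choices, {Alpha, Charlie} is lowest.

Choose Alpha and Charlie; total service cost 432.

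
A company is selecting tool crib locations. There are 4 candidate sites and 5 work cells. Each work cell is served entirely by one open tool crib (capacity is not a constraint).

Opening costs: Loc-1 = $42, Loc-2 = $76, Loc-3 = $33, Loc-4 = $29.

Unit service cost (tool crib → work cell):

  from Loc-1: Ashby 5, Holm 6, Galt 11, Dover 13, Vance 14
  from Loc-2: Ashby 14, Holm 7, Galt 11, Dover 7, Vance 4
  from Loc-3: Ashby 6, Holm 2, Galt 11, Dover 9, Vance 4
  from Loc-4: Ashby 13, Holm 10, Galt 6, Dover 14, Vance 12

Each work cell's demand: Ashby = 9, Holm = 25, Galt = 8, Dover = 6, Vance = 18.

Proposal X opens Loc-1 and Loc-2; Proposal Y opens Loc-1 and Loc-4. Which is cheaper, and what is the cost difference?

Proposal X is cheaper by 93.

Proposal X: {Loc-1, Loc-2}: Ashby→Loc-1 5·9=45, Holm→Loc-1 6·25=150, Galt→Loc-1 11·8=88, Dover→Loc-2 7·6=42, Vance→Loc-2 4·18=72. Service 397; fixed 118; total 515.
Proposal Y: {Loc-1, Loc-4}: Ashby→Loc-1 5·9=45, Holm→Loc-1 6·25=150, Galt→Loc-4 6·8=48, Dover→Loc-1 13·6=78, Vance→Loc-4 12·18=216. Service 537; fixed 71; total 608.
Difference: |515 − 608| = 93.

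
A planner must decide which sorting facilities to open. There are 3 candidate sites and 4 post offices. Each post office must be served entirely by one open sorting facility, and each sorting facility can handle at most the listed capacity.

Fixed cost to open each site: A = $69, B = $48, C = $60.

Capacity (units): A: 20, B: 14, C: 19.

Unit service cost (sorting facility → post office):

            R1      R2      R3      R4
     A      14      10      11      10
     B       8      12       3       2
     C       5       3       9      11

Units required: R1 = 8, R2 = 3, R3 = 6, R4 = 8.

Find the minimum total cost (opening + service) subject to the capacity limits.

Open {B, C}: R1→C 5·8=40, R2→C 3·3=9, R3→B 3·6=18, R4→B 2·8=16.
Loads: B carries 14/14, C carries 11/19. Service 83; fixed 108; total 191.
Next best feasible plan costs 227.

Minimum total cost: 191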